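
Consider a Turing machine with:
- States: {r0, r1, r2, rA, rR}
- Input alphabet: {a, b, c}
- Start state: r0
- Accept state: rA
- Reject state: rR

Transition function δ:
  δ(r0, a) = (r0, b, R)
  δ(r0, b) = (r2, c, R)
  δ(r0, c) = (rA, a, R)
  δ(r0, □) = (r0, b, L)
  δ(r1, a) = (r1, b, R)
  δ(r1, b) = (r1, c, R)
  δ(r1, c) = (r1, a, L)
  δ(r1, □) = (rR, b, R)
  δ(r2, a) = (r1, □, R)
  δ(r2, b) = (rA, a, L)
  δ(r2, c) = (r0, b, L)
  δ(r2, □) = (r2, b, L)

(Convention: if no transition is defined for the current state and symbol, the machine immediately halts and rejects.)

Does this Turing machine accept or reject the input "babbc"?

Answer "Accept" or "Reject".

Execution trace:
Initial: [r0]babbc
Step 1: δ(r0, b) = (r2, c, R) → c[r2]abbc
Step 2: δ(r2, a) = (r1, □, R) → c□[r1]bbc
Step 3: δ(r1, b) = (r1, c, R) → c□c[r1]bc
Step 4: δ(r1, b) = (r1, c, R) → c□cc[r1]c
Step 5: δ(r1, c) = (r1, a, L) → c□c[r1]ca
Step 6: δ(r1, c) = (r1, a, L) → c□[r1]caa
Step 7: δ(r1, c) = (r1, a, L) → c[r1]□aaa
Step 8: δ(r1, □) = (rR, b, R) → cb[rR]aaa

The machine reaches the reject state rR and halts.

Answer: Reject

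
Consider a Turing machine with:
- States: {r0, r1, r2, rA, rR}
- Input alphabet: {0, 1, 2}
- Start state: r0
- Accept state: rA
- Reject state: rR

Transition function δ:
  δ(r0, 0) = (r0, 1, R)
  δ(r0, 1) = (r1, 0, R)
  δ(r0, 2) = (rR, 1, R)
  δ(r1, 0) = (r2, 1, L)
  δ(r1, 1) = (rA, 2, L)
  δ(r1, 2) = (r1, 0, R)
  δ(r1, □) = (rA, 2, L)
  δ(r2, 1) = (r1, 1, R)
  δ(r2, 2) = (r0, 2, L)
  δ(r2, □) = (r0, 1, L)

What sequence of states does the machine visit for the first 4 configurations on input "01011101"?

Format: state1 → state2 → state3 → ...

Execution trace:
Initial: [r0]01011101
Step 1: δ(r0, 0) = (r0, 1, R) → 1[r0]1011101
Step 2: δ(r0, 1) = (r1, 0, R) → 10[r1]011101
Step 3: δ(r1, 0) = (r2, 1, L) → 1[r2]0111101

No transition is defined for δ(r2, 0). By convention the machine halts and rejects.

State sequence: r0 → r0 → r1 → r2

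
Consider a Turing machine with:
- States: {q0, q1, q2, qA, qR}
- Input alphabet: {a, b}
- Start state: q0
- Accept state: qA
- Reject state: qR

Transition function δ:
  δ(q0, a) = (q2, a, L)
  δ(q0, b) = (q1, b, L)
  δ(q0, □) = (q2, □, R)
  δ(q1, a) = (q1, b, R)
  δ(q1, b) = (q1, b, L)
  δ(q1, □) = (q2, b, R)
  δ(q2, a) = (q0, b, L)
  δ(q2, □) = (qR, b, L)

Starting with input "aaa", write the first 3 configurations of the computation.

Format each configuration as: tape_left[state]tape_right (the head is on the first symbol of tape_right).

Transitions applied:
Step 1: δ(q0, a) = (q2, a, L)
Step 2: δ(q2, □) = (qR, b, L)

The first 3 configurations are:
[q0]aaa ⊢ [q2]□aaa ⊢ [qR]□baaa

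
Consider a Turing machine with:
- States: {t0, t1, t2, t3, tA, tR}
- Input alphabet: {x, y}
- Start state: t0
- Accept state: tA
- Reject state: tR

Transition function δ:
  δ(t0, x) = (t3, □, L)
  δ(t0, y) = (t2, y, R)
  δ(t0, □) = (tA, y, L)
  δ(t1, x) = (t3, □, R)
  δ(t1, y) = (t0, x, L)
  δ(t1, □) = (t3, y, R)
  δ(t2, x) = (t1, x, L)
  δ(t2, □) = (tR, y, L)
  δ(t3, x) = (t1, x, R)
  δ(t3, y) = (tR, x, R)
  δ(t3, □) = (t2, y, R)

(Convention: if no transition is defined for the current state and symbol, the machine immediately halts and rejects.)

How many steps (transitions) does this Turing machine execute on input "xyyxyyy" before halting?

Execution trace:
Initial: [t0]xyyxyyy
Step 1: δ(t0, x) = (t3, □, L) → [t3]□□yyxyyy
Step 2: δ(t3, □) = (t2, y, R) → y[t2]□yyxyyy
Step 3: δ(t2, □) = (tR, y, L) → [tR]yyyyxyyy

The machine reaches the reject state tR and halts.

The machine executed 3 steps before halting.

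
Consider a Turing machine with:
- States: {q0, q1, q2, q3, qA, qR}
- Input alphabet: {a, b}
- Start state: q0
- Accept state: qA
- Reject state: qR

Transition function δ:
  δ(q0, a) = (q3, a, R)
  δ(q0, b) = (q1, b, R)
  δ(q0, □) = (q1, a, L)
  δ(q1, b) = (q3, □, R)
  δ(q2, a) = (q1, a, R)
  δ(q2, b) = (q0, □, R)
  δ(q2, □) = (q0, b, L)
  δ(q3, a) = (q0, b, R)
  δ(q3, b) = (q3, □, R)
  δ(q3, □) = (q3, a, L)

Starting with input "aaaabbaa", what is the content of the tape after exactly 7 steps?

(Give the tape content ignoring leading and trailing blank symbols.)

Execution trace:
Initial: [q0]aaaabbaa
Step 1: δ(q0, a) = (q3, a, R) → a[q3]aaabbaa
Step 2: δ(q3, a) = (q0, b, R) → ab[q0]aabbaa
Step 3: δ(q0, a) = (q3, a, R) → aba[q3]abbaa
Step 4: δ(q3, a) = (q0, b, R) → abab[q0]bbaa
Step 5: δ(q0, b) = (q1, b, R) → ababb[q1]baa
Step 6: δ(q1, b) = (q3, □, R) → ababb□[q3]aa
Step 7: δ(q3, a) = (q0, b, R) → ababb□b[q0]a

After 7 steps, the tape (ignoring leading/trailing blanks) is: ababb□ba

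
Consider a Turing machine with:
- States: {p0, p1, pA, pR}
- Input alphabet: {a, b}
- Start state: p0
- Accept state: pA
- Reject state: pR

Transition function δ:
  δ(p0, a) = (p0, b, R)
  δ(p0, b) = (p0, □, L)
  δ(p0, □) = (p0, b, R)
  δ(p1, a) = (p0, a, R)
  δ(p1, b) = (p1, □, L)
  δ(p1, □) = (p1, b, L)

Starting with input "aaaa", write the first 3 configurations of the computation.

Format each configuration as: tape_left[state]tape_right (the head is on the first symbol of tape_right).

Transitions applied:
Step 1: δ(p0, a) = (p0, b, R)
Step 2: δ(p0, a) = (p0, b, R)

The first 3 configurations are:
[p0]aaaa ⊢ b[p0]aaa ⊢ bb[p0]aa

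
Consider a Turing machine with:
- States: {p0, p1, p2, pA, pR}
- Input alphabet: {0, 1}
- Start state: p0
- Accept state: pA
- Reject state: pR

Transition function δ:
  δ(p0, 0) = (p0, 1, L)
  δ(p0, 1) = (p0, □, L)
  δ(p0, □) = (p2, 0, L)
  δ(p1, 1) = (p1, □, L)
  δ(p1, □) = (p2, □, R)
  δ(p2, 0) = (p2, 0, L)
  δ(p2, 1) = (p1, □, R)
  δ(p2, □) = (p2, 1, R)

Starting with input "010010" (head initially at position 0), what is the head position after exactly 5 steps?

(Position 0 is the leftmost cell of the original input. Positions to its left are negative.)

Execution trace (head position shown):
Step 0: [p0]010010  (head at position 0)
Step 1: move left → [p0]□110010  (head at position -1)
Step 2: move left → [p2]□0110010  (head at position -2)
Step 3: move right → 1[p2]0110010  (head at position -1)
Step 4: move left → [p2]10110010  (head at position -2)
Step 5: move right → □[p1]0110010  (head at position -1)

After 5 steps, the head is at position -1.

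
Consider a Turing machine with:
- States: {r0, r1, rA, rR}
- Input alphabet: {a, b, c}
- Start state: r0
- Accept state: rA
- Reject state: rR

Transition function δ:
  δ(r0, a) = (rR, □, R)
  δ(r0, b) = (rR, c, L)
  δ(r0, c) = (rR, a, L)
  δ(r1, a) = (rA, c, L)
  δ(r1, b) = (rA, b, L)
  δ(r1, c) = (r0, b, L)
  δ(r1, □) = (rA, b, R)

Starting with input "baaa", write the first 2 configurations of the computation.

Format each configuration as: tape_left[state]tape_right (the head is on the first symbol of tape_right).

Transitions applied:
Step 1: δ(r0, b) = (rR, c, L)

The first 2 configurations are:
[r0]baaa ⊢ [rR]□caaa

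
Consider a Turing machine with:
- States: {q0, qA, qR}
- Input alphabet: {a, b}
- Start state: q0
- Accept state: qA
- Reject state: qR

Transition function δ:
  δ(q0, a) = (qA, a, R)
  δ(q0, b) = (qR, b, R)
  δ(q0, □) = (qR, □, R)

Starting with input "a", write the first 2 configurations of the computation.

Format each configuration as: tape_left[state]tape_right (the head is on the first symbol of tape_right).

Transitions applied:
Step 1: δ(q0, a) = (qA, a, R)

The first 2 configurations are:
[q0]a ⊢ a[qA]□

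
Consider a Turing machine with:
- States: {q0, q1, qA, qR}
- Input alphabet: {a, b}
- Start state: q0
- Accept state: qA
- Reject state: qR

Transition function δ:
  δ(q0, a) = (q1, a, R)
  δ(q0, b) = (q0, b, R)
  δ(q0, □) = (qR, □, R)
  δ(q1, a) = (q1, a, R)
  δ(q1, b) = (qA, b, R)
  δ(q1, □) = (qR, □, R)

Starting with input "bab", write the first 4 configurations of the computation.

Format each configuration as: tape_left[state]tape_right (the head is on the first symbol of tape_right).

Transitions applied:
Step 1: δ(q0, b) = (q0, b, R)
Step 2: δ(q0, a) = (q1, a, R)
Step 3: δ(q1, b) = (qA, b, R)

The first 4 configurations are:
[q0]bab ⊢ b[q0]ab ⊢ ba[q1]b ⊢ bab[qA]□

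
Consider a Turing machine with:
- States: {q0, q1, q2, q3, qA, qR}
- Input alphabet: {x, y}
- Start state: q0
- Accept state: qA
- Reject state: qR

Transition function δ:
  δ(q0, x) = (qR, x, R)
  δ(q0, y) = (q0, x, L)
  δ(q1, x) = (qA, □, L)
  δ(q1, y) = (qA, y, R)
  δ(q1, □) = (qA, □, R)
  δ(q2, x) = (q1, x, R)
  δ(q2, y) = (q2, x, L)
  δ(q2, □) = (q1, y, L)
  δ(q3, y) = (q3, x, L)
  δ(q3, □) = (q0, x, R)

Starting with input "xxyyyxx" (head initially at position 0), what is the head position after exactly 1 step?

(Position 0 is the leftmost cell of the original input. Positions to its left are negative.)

Execution trace (head position shown):
Step 0: [q0]xxyyyxx  (head at position 0)
Step 1: move right → x[qR]xyyyxx  (head at position 1)

After 1 step, the head is at position 1.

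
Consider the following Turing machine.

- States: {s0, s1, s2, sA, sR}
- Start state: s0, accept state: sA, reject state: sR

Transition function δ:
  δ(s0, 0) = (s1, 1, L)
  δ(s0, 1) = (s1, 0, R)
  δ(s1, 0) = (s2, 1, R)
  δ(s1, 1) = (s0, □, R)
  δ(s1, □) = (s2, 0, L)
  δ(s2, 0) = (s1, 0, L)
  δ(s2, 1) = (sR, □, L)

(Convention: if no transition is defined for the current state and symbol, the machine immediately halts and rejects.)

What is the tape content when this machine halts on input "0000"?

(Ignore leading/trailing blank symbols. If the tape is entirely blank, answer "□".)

Execution trace:
Initial: [s0]0000
Step 1: δ(s0, 0) = (s1, 1, L) → [s1]□1000
Step 2: δ(s1, □) = (s2, 0, L) → [s2]□01000

No transition is defined for δ(s2, □). By convention the machine halts and rejects.

Final tape (ignoring leading/trailing blanks): 01000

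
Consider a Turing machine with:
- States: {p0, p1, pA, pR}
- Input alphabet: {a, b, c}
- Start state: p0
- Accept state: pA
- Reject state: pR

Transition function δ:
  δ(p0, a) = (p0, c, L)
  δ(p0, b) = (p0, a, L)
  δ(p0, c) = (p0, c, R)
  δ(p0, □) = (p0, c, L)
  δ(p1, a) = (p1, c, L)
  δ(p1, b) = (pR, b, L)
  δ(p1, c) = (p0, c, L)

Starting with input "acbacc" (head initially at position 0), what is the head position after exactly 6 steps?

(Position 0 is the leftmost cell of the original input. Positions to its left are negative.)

Execution trace (head position shown):
Step 0: [p0]acbacc  (head at position 0)
Step 1: move left → [p0]□ccbacc  (head at position -1)
Step 2: move left → [p0]□cccbacc  (head at position -2)
Step 3: move left → [p0]□ccccbacc  (head at position -3)
Step 4: move left → [p0]□cccccbacc  (head at position -4)
Step 5: move left → [p0]□ccccccbacc  (head at position -5)
Step 6: move left → [p0]□cccccccbacc  (head at position -6)

After 6 steps, the head is at position -6.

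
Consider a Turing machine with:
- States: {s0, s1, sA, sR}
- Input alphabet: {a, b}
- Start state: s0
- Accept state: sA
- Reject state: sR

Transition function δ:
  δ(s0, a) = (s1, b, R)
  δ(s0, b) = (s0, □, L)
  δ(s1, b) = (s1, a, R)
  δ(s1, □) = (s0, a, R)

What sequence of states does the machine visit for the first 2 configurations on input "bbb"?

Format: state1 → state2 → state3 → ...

Execution trace:
Initial: [s0]bbb
Step 1: δ(s0, b) = (s0, □, L) → [s0]□□bb

No transition is defined for δ(s0, □). By convention the machine halts and rejects.

State sequence: s0 → s0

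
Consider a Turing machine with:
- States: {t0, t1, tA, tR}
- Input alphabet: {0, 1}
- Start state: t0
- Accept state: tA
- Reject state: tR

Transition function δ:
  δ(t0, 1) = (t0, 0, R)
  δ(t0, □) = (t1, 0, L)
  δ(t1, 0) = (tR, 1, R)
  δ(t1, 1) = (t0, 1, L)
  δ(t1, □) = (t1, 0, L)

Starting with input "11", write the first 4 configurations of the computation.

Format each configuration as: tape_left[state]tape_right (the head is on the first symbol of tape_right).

Transitions applied:
Step 1: δ(t0, 1) = (t0, 0, R)
Step 2: δ(t0, 1) = (t0, 0, R)
Step 3: δ(t0, □) = (t1, 0, L)

The first 4 configurations are:
[t0]11 ⊢ 0[t0]1 ⊢ 00[t0]□ ⊢ 0[t1]00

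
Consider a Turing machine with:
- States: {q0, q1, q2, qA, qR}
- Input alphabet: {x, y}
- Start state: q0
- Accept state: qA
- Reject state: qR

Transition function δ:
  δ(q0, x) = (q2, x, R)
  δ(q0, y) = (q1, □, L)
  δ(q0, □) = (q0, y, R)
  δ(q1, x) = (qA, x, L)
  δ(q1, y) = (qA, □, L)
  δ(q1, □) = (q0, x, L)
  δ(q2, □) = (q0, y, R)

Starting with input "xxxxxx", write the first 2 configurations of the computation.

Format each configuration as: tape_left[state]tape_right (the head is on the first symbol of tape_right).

Transitions applied:
Step 1: δ(q0, x) = (q2, x, R)

The first 2 configurations are:
[q0]xxxxxx ⊢ x[q2]xxxxx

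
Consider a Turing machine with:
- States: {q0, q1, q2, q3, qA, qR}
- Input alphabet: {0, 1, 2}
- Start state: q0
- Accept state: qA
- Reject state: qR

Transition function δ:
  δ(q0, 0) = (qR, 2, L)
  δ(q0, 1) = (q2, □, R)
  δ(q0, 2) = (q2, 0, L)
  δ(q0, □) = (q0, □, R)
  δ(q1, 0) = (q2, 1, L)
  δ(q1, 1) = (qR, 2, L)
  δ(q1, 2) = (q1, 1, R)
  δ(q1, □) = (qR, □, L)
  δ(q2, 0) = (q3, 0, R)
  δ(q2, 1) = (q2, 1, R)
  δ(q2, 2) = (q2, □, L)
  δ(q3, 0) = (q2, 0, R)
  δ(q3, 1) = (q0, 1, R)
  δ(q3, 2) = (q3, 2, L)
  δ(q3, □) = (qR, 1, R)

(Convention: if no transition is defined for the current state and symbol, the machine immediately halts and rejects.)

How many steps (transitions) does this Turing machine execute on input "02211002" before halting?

Execution trace:
Initial: [q0]02211002
Step 1: δ(q0, 0) = (qR, 2, L) → [qR]□22211002

The machine reaches the reject state qR and halts.

The machine executed 1 step before halting.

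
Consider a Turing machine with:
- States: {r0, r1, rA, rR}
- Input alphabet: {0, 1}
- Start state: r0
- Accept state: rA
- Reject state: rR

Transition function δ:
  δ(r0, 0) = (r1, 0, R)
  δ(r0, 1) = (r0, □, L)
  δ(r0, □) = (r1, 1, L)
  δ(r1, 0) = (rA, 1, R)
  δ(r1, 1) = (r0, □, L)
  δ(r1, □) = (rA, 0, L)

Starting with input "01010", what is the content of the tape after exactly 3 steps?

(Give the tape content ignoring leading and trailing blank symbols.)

Execution trace:
Initial: [r0]01010
Step 1: δ(r0, 0) = (r1, 0, R) → 0[r1]1010
Step 2: δ(r1, 1) = (r0, □, L) → [r0]0□010
Step 3: δ(r0, 0) = (r1, 0, R) → 0[r1]□010

After 3 steps, the tape (ignoring leading/trailing blanks) is: 0□010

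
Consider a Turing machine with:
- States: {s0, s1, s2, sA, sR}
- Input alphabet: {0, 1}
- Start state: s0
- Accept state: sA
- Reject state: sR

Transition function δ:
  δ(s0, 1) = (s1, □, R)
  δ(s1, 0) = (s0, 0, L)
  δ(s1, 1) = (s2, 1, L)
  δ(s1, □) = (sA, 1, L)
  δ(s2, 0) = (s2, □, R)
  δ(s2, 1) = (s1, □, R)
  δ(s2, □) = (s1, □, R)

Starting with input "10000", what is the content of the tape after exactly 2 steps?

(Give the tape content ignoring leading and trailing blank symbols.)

Execution trace:
Initial: [s0]10000
Step 1: δ(s0, 1) = (s1, □, R) → □[s1]0000
Step 2: δ(s1, 0) = (s0, 0, L) → [s0]□0000

No transition is defined for δ(s0, □). By convention the machine halts and rejects.

After 2 steps, the tape (ignoring leading/trailing blanks) is: 0000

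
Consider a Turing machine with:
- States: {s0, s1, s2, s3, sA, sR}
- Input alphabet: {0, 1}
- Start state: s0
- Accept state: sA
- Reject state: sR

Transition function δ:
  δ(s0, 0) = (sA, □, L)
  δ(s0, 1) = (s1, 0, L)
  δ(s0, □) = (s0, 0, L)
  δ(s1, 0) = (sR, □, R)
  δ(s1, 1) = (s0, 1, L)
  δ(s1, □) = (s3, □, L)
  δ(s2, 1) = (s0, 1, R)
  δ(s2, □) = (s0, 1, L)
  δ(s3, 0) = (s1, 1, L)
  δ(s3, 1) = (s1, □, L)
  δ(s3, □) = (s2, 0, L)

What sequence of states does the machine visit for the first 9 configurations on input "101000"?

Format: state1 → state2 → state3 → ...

Execution trace:
Initial: [s0]101000
Step 1: δ(s0, 1) = (s1, 0, L) → [s1]□001000
Step 2: δ(s1, □) = (s3, □, L) → [s3]□□001000
Step 3: δ(s3, □) = (s2, 0, L) → [s2]□0□001000
Step 4: δ(s2, □) = (s0, 1, L) → [s0]□10□001000
Step 5: δ(s0, □) = (s0, 0, L) → [s0]□010□001000
Step 6: δ(s0, □) = (s0, 0, L) → [s0]□0010□001000
Step 7: δ(s0, □) = (s0, 0, L) → [s0]□00010□001000
Step 8: δ(s0, □) = (s0, 0, L) → [s0]□000010□001000

State sequence: s0 → s1 → s3 → s2 → s0 → s0 → s0 → s0 → s0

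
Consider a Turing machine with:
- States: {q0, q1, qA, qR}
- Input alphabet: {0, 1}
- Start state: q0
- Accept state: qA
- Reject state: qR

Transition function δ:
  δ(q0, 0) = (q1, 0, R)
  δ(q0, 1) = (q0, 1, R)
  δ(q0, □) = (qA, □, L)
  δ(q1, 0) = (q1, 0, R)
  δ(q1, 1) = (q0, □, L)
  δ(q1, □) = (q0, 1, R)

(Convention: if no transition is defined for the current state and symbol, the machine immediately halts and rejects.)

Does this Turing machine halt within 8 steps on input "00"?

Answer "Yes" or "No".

Execution trace:
Initial: [q0]00
Step 1: δ(q0, 0) = (q1, 0, R) → 0[q1]0
Step 2: δ(q1, 0) = (q1, 0, R) → 00[q1]□
Step 3: δ(q1, □) = (q0, 1, R) → 001[q0]□
Step 4: δ(q0, □) = (qA, □, L) → 00[qA]1□

The machine reaches the accept state qA and halts.
The machine halted after 4 steps (within the 8-step bound).

Answer: Yes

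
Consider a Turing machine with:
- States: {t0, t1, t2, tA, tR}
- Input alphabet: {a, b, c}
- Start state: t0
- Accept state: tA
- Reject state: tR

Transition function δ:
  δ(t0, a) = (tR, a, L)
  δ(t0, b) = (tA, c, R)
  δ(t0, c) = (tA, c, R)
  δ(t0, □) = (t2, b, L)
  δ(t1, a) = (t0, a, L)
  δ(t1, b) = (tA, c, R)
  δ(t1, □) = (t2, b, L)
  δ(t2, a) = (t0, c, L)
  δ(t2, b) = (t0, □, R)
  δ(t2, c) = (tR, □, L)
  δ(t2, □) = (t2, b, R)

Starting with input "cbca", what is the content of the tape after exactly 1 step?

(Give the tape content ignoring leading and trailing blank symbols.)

Execution trace:
Initial: [t0]cbca
Step 1: δ(t0, c) = (tA, c, R) → c[tA]bca

The machine reaches the accept state tA and halts.

After 1 step, the tape (ignoring leading/trailing blanks) is: cbca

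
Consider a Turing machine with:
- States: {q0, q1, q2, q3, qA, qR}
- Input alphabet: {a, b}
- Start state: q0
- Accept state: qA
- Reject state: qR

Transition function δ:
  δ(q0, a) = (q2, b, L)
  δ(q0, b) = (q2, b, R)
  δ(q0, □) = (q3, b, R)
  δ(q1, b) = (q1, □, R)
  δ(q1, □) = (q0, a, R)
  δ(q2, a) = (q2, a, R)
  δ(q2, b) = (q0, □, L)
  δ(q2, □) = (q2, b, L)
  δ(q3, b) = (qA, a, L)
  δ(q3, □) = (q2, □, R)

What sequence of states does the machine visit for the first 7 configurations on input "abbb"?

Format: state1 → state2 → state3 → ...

Execution trace:
Initial: [q0]abbb
Step 1: δ(q0, a) = (q2, b, L) → [q2]□bbbb
Step 2: δ(q2, □) = (q2, b, L) → [q2]□bbbbb
Step 3: δ(q2, □) = (q2, b, L) → [q2]□bbbbbb
Step 4: δ(q2, □) = (q2, b, L) → [q2]□bbbbbbb
Step 5: δ(q2, □) = (q2, b, L) → [q2]□bbbbbbbb
Step 6: δ(q2, □) = (q2, b, L) → [q2]□bbbbbbbbb

State sequence: q0 → q2 → q2 → q2 → q2 → q2 → q2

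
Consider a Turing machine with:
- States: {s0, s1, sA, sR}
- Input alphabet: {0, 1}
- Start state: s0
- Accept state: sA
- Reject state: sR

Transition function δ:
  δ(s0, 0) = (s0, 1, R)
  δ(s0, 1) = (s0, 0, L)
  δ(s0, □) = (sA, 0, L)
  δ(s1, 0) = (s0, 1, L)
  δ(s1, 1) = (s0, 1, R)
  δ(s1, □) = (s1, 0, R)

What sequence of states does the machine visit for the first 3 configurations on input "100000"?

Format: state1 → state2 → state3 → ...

Execution trace:
Initial: [s0]100000
Step 1: δ(s0, 1) = (s0, 0, L) → [s0]□000000
Step 2: δ(s0, □) = (sA, 0, L) → [sA]□0000000

The machine reaches the accept state sA and halts.

State sequence: s0 → s0 → sA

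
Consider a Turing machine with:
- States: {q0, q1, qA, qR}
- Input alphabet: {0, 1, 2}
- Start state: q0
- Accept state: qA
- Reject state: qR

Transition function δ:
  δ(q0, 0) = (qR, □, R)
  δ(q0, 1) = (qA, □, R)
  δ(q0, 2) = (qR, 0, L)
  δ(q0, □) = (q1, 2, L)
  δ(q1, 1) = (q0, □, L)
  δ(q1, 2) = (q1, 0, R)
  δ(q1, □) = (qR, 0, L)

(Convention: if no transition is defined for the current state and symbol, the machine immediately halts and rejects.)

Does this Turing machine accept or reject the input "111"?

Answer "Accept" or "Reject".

Execution trace:
Initial: [q0]111
Step 1: δ(q0, 1) = (qA, □, R) → □[qA]11

The machine reaches the accept state qA and halts.

Answer: Accept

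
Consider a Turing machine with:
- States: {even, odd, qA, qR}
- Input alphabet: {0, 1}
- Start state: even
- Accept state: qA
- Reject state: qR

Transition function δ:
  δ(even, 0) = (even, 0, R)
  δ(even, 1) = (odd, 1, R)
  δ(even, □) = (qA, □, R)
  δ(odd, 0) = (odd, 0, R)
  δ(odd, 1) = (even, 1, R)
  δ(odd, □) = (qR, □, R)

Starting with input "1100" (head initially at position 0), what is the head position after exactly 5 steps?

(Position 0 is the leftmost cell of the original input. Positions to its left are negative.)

Execution trace (head position shown):
Step 0: [even]1100  (head at position 0)
Step 1: move right → 1[odd]100  (head at position 1)
Step 2: move right → 11[even]00  (head at position 2)
Step 3: move right → 110[even]0  (head at position 3)
Step 4: move right → 1100[even]□  (head at position 4)
Step 5: move right → 1100□[qA]□  (head at position 5)

After 5 steps, the head is at position 5.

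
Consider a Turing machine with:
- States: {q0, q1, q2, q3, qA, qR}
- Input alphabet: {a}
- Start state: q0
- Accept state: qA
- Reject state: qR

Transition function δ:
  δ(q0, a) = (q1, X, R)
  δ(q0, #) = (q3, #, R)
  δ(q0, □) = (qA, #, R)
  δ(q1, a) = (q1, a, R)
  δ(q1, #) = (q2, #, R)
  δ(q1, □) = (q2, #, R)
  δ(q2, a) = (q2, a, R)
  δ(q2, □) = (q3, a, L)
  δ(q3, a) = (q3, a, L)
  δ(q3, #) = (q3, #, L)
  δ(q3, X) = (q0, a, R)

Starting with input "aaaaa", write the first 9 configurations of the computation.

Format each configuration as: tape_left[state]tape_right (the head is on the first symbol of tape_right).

Transitions applied:
Step 1: δ(q0, a) = (q1, X, R)
Step 2: δ(q1, a) = (q1, a, R)
Step 3: δ(q1, a) = (q1, a, R)
Step 4: δ(q1, a) = (q1, a, R)
Step 5: δ(q1, a) = (q1, a, R)
Step 6: δ(q1, □) = (q2, #, R)
Step 7: δ(q2, □) = (q3, a, L)
Step 8: δ(q3, #) = (q3, #, L)

The first 9 configurations are:
[q0]aaaaa ⊢ X[q1]aaaa ⊢ Xa[q1]aaa ⊢ Xaa[q1]aa ⊢ Xaaa[q1]a ⊢ Xaaaa[q1]□ ⊢ Xaaaa#[q2]□ ⊢ Xaaaa[q3]#a ⊢ Xaaa[q3]a#a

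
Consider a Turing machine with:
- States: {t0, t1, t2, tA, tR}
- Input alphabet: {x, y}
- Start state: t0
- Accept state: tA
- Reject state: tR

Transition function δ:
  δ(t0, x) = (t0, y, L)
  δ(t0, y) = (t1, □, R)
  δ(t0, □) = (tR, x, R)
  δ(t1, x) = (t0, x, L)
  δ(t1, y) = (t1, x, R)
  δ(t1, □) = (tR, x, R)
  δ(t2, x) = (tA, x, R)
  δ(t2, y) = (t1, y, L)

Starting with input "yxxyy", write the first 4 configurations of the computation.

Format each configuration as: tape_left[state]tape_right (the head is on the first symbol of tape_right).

Transitions applied:
Step 1: δ(t0, y) = (t1, □, R)
Step 2: δ(t1, x) = (t0, x, L)
Step 3: δ(t0, □) = (tR, x, R)

The first 4 configurations are:
[t0]yxxyy ⊢ □[t1]xxyy ⊢ [t0]□xxyy ⊢ x[tR]xxyy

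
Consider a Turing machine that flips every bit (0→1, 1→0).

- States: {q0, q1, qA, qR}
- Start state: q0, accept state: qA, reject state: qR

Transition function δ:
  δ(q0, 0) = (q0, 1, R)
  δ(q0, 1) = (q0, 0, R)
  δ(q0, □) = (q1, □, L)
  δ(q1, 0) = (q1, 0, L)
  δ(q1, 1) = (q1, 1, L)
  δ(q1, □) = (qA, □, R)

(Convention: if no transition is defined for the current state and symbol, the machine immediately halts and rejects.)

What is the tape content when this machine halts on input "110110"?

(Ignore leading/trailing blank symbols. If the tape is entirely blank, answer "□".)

Execution trace:
Initial: [q0]110110
Step 1: δ(q0, 1) = (q0, 0, R) → 0[q0]10110
Step 2: δ(q0, 1) = (q0, 0, R) → 00[q0]0110
Step 3: δ(q0, 0) = (q0, 1, R) → 001[q0]110
Step 4: δ(q0, 1) = (q0, 0, R) → 0010[q0]10
Step 5: δ(q0, 1) = (q0, 0, R) → 00100[q0]0
Step 6: δ(q0, 0) = (q0, 1, R) → 001001[q0]□
Step 7: δ(q0, □) = (q1, □, L) → 00100[q1]1□
Step 8: δ(q1, 1) = (q1, 1, L) → 0010[q1]01□
Step 9: δ(q1, 0) = (q1, 0, L) → 001[q1]001□
Step 10: δ(q1, 0) = (q1, 0, L) → 00[q1]1001□
Step 11: δ(q1, 1) = (q1, 1, L) → 0[q1]01001□
Step 12: δ(q1, 0) = (q1, 0, L) → [q1]001001□
Step 13: δ(q1, 0) = (q1, 0, L) → [q1]□001001□
Step 14: δ(q1, □) = (qA, □, R) → □[qA]001001□

The machine reaches the accept state qA and halts.

Final tape (ignoring leading/trailing blanks): 001001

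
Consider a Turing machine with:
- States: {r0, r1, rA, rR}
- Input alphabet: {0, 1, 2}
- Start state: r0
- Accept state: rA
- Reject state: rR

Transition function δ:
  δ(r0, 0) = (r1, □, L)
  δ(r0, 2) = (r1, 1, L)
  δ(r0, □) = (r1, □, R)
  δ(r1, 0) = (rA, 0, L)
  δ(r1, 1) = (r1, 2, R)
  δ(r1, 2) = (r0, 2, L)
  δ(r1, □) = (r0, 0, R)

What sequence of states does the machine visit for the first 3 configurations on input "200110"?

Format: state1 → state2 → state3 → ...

Execution trace:
Initial: [r0]200110
Step 1: δ(r0, 2) = (r1, 1, L) → [r1]□100110
Step 2: δ(r1, □) = (r0, 0, R) → 0[r0]100110

No transition is defined for δ(r0, 1). By convention the machine halts and rejects.

State sequence: r0 → r1 → r0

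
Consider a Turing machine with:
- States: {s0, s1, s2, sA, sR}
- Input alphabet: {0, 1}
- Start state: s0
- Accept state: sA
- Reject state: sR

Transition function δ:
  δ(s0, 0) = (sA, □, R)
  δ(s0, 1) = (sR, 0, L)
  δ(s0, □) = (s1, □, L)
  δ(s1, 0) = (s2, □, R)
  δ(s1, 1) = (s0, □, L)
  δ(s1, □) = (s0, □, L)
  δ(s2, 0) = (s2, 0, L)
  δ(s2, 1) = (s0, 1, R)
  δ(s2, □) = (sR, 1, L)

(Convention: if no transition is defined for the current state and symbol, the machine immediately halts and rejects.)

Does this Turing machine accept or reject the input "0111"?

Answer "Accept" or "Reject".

Execution trace:
Initial: [s0]0111
Step 1: δ(s0, 0) = (sA, □, R) → □[sA]111

The machine reaches the accept state sA and halts.

Answer: Accept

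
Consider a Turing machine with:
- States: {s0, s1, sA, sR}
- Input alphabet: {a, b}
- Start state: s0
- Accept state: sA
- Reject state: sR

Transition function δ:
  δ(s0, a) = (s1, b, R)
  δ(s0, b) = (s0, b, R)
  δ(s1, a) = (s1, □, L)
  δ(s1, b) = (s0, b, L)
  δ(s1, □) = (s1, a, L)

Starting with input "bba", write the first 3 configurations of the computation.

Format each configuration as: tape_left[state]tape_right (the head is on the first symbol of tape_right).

Transitions applied:
Step 1: δ(s0, b) = (s0, b, R)
Step 2: δ(s0, b) = (s0, b, R)

The first 3 configurations are:
[s0]bba ⊢ b[s0]ba ⊢ bb[s0]a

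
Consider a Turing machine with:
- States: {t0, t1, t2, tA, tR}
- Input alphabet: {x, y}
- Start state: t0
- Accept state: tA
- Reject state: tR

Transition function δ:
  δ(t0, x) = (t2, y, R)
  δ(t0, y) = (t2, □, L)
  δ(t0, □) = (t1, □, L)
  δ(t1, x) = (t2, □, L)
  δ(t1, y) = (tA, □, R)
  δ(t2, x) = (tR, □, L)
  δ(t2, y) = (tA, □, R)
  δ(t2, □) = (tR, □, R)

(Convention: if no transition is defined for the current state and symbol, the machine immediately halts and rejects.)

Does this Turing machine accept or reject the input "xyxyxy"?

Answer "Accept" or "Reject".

Execution trace:
Initial: [t0]xyxyxy
Step 1: δ(t0, x) = (t2, y, R) → y[t2]yxyxy
Step 2: δ(t2, y) = (tA, □, R) → y□[tA]xyxy

The machine reaches the accept state tA and halts.

Answer: Accept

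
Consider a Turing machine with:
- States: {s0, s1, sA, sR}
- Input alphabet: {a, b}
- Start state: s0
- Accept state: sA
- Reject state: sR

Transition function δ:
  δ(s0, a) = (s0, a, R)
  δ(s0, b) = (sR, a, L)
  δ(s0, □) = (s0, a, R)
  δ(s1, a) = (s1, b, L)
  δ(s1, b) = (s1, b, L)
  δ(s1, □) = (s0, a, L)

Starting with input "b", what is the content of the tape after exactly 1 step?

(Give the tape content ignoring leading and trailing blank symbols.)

Execution trace:
Initial: [s0]b
Step 1: δ(s0, b) = (sR, a, L) → [sR]□a

The machine reaches the reject state sR and halts.

After 1 step, the tape (ignoring leading/trailing blanks) is: a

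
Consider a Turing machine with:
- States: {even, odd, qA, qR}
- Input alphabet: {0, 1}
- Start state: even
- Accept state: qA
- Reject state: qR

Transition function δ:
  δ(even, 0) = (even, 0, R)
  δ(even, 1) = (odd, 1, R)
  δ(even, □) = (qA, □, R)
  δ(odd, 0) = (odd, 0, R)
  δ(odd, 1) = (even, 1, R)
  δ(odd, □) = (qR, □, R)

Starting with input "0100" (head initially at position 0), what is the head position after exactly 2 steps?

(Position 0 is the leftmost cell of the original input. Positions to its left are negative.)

Execution trace (head position shown):
Step 0: [even]0100  (head at position 0)
Step 1: move right → 0[even]100  (head at position 1)
Step 2: move right → 01[odd]00  (head at position 2)

After 2 steps, the head is at position 2.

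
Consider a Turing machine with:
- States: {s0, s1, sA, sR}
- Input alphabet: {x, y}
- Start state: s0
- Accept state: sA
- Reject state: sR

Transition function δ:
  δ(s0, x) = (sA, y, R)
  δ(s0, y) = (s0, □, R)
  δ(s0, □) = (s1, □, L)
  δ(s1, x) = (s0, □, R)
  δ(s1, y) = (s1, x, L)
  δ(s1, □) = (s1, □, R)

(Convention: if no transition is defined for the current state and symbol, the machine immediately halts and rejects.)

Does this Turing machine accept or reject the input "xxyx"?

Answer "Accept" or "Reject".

Execution trace:
Initial: [s0]xxyx
Step 1: δ(s0, x) = (sA, y, R) → y[sA]xyx

The machine reaches the accept state sA and halts.

Answer: Accept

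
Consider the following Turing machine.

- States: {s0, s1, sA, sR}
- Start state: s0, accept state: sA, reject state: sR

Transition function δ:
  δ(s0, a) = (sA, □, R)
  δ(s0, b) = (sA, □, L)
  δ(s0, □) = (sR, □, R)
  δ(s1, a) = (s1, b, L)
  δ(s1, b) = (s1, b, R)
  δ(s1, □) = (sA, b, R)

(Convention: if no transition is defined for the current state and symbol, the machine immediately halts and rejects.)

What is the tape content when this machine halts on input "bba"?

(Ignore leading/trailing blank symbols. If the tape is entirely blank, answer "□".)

Execution trace:
Initial: [s0]bba
Step 1: δ(s0, b) = (sA, □, L) → [sA]□□ba

The machine reaches the accept state sA and halts.

Final tape (ignoring leading/trailing blanks): ba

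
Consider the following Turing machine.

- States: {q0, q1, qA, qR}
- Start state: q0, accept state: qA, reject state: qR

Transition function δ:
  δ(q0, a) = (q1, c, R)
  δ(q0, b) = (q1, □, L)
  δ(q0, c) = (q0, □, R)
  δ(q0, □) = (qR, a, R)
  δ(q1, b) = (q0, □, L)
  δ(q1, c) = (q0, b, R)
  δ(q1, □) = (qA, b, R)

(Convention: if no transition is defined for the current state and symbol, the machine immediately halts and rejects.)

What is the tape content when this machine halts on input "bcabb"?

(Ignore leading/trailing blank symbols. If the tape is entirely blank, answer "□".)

Execution trace:
Initial: [q0]bcabb
Step 1: δ(q0, b) = (q1, □, L) → [q1]□□cabb
Step 2: δ(q1, □) = (qA, b, R) → b[qA]□cabb

The machine reaches the accept state qA and halts.

Final tape (ignoring leading/trailing blanks): b□cabb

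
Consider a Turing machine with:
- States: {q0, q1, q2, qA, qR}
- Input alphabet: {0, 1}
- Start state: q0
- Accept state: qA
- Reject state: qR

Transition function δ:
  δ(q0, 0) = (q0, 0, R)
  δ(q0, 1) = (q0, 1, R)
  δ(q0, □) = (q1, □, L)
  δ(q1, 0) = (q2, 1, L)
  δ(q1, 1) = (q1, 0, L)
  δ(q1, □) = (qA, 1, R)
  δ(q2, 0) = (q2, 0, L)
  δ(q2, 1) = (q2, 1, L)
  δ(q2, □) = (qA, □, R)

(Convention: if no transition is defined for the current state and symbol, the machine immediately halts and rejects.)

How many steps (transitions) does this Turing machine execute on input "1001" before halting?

Execution trace:
Initial: [q0]1001
Step 1: δ(q0, 1) = (q0, 1, R) → 1[q0]001
Step 2: δ(q0, 0) = (q0, 0, R) → 10[q0]01
Step 3: δ(q0, 0) = (q0, 0, R) → 100[q0]1
Step 4: δ(q0, 1) = (q0, 1, R) → 1001[q0]□
Step 5: δ(q0, □) = (q1, □, L) → 100[q1]1□
Step 6: δ(q1, 1) = (q1, 0, L) → 10[q1]00□
Step 7: δ(q1, 0) = (q2, 1, L) → 1[q2]010□
Step 8: δ(q2, 0) = (q2, 0, L) → [q2]1010□
Step 9: δ(q2, 1) = (q2, 1, L) → [q2]□1010□
Step 10: δ(q2, □) = (qA, □, R) → □[qA]1010□

The machine reaches the accept state qA and halts.

The machine executed 10 steps before halting.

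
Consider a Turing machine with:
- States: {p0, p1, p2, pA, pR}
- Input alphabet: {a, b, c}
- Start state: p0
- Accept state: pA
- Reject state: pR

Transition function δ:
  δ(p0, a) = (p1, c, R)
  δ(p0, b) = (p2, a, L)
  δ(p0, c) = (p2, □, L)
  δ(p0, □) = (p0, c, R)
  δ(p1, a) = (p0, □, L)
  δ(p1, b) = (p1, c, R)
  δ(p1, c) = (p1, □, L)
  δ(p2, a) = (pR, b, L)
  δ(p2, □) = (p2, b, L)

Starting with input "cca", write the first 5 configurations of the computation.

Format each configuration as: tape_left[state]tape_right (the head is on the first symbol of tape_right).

Transitions applied:
Step 1: δ(p0, c) = (p2, □, L)
Step 2: δ(p2, □) = (p2, b, L)
Step 3: δ(p2, □) = (p2, b, L)
Step 4: δ(p2, □) = (p2, b, L)

The first 5 configurations are:
[p0]cca ⊢ [p2]□□ca ⊢ [p2]□b□ca ⊢ [p2]□bb□ca ⊢ [p2]□bbb□ca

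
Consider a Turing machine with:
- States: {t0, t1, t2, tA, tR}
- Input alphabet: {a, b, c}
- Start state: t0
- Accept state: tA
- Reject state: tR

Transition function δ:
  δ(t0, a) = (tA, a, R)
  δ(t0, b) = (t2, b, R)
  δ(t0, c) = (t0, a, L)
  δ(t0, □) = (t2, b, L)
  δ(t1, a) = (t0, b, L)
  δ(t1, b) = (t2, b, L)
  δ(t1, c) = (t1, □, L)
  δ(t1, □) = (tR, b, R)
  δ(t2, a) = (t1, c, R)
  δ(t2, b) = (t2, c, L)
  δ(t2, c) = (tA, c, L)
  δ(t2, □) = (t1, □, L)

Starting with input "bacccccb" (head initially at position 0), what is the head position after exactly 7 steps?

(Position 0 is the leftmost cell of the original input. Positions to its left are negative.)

Execution trace (head position shown):
Step 0: [t0]bacccccb  (head at position 0)
Step 1: move right → b[t2]acccccb  (head at position 1)
Step 2: move right → bc[t1]cccccb  (head at position 2)
Step 3: move left → b[t1]c□ccccb  (head at position 1)
Step 4: move left → [t1]b□□ccccb  (head at position 0)
Step 5: move left → [t2]□b□□ccccb  (head at position -1)
Step 6: move left → [t1]□□b□□ccccb  (head at position -2)
Step 7: move right → b[tR]□b□□ccccb  (head at position -1)

After 7 steps, the head is at position -1.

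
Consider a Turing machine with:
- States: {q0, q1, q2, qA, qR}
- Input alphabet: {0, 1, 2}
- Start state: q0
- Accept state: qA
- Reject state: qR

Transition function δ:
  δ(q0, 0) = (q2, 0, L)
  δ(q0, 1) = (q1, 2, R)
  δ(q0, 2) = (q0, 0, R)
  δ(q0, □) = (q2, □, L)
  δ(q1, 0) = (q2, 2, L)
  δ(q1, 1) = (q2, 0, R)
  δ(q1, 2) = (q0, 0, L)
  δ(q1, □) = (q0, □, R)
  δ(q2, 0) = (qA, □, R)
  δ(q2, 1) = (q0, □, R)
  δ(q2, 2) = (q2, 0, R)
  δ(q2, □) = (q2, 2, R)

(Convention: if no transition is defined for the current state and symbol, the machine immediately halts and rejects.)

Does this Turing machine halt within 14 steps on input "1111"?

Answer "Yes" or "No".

Execution trace:
Initial: [q0]1111
Step 1: δ(q0, 1) = (q1, 2, R) → 2[q1]111
Step 2: δ(q1, 1) = (q2, 0, R) → 20[q2]11
Step 3: δ(q2, 1) = (q0, □, R) → 20□[q0]1
Step 4: δ(q0, 1) = (q1, 2, R) → 20□2[q1]□
Step 5: δ(q1, □) = (q0, □, R) → 20□2□[q0]□
Step 6: δ(q0, □) = (q2, □, L) → 20□2[q2]□□
Step 7: δ(q2, □) = (q2, 2, R) → 20□22[q2]□
Step 8: δ(q2, □) = (q2, 2, R) → 20□222[q2]□
Step 9: δ(q2, □) = (q2, 2, R) → 20□2222[q2]□
Step 10: δ(q2, □) = (q2, 2, R) → 20□22222[q2]□
Step 11: δ(q2, □) = (q2, 2, R) → 20□222222[q2]□
Step 12: δ(q2, □) = (q2, 2, R) → 20□2222222[q2]□
Step 13: δ(q2, □) = (q2, 2, R) → 20□22222222[q2]□
Step 14: δ(q2, □) = (q2, 2, R) → 20□222222222[q2]□

The machine has not reached a halting state after 14 steps.
The machine did not halt within the 14-step bound.

Answer: No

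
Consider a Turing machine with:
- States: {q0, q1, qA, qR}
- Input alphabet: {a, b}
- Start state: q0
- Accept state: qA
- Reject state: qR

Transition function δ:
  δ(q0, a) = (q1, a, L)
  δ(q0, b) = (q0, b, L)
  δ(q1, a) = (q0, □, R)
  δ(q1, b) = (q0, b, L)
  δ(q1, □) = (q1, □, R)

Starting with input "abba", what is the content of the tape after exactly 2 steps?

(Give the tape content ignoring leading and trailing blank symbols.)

Execution trace:
Initial: [q0]abba
Step 1: δ(q0, a) = (q1, a, L) → [q1]□abba
Step 2: δ(q1, □) = (q1, □, R) → □[q1]abba

After 2 steps, the tape (ignoring leading/trailing blanks) is: abba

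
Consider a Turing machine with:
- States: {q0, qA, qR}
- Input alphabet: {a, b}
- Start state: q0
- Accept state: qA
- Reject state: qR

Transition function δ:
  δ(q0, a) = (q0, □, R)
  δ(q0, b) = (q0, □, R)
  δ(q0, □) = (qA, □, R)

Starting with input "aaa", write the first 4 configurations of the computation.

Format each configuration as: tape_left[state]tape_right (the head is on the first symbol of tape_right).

Transitions applied:
Step 1: δ(q0, a) = (q0, □, R)
Step 2: δ(q0, a) = (q0, □, R)
Step 3: δ(q0, a) = (q0, □, R)

The first 4 configurations are:
[q0]aaa ⊢ □[q0]aa ⊢ □□[q0]a ⊢ □□□[q0]□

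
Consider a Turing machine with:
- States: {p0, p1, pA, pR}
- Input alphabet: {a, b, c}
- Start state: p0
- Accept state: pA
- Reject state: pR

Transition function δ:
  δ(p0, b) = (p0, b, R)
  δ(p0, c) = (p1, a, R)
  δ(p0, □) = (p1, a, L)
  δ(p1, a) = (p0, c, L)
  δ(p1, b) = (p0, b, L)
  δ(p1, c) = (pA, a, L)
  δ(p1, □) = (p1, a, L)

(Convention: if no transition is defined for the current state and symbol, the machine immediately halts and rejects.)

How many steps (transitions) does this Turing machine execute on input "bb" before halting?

Execution trace:
Initial: [p0]bb
Step 1: δ(p0, b) = (p0, b, R) → b[p0]b
Step 2: δ(p0, b) = (p0, b, R) → bb[p0]□
Step 3: δ(p0, □) = (p1, a, L) → b[p1]ba
Step 4: δ(p1, b) = (p0, b, L) → [p0]bba
Step 5: δ(p0, b) = (p0, b, R) → b[p0]ba
Step 6: δ(p0, b) = (p0, b, R) → bb[p0]a

No transition is defined for δ(p0, a). By convention the machine halts and rejects.

The machine executed 6 steps before halting.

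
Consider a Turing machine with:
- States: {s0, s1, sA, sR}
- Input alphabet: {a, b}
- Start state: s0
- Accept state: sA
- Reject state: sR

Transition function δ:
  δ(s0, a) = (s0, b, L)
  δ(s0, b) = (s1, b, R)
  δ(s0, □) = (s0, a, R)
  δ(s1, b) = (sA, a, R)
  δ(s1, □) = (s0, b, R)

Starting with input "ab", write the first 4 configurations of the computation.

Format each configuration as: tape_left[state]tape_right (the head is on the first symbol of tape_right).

Transitions applied:
Step 1: δ(s0, a) = (s0, b, L)
Step 2: δ(s0, □) = (s0, a, R)
Step 3: δ(s0, b) = (s1, b, R)

The first 4 configurations are:
[s0]ab ⊢ [s0]□bb ⊢ a[s0]bb ⊢ ab[s1]b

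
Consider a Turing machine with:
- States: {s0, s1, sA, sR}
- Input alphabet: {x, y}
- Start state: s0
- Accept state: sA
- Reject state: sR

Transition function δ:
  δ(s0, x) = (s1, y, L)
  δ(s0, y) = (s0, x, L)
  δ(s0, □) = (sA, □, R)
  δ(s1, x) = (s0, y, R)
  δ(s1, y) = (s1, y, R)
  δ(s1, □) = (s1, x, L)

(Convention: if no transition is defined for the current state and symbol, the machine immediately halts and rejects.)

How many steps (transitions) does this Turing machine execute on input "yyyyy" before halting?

Execution trace:
Initial: [s0]yyyyy
Step 1: δ(s0, y) = (s0, x, L) → [s0]□xyyyy
Step 2: δ(s0, □) = (sA, □, R) → □[sA]xyyyy

The machine reaches the accept state sA and halts.

The machine executed 2 steps before halting.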